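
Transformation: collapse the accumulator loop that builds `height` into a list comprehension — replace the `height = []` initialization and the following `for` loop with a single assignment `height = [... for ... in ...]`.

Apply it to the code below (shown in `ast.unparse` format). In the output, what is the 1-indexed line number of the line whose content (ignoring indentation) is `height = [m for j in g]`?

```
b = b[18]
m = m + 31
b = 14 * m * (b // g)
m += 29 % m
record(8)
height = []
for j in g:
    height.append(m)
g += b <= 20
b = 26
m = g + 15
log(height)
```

6

Transformed code:
b = b[18]
m = m + 31
b = 14 * m * (b // g)
m += 29 % m
record(8)
height = [m for j in g]
g += b <= 20
b = 26
m = g + 15
log(height)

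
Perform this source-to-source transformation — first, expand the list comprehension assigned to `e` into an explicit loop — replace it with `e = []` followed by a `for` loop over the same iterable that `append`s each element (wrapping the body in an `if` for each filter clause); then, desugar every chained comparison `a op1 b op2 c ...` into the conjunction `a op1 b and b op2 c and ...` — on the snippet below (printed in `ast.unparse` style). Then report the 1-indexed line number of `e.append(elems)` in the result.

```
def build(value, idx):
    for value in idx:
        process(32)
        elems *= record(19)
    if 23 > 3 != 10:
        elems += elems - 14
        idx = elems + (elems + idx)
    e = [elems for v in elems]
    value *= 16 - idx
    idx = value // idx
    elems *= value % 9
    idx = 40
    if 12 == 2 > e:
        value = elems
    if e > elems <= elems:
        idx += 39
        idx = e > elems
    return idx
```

10

Transformed code:
def build(value, idx):
    for value in idx:
        process(32)
        elems *= record(19)
    if 23 > 3 and 3 != 10:
        elems += elems - 14
        idx = elems + (elems + idx)
    e = []
    for v in elems:
        e.append(elems)
    value *= 16 - idx
    idx = value // idx
    elems *= value % 9
    idx = 40
    if 12 == 2 and 2 > e:
        value = elems
    if e > elems and elems <= elems:
        idx += 39
        idx = e > elems
    return idx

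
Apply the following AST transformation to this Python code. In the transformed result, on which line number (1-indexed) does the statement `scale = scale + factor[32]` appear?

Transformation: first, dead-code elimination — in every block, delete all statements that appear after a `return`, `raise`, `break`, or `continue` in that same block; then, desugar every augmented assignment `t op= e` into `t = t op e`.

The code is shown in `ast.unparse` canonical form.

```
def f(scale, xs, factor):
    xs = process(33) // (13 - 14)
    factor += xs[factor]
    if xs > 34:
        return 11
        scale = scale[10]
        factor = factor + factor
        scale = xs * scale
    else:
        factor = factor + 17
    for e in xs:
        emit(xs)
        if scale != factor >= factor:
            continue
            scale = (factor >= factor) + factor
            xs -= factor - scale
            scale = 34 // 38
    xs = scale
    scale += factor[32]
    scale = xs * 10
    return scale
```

13

Transformed code:
def f(scale, xs, factor):
    xs = process(33) // (13 - 14)
    factor = factor + xs[factor]
    if xs > 34:
        return 11
    else:
        factor = factor + 17
    for e in xs:
        emit(xs)
        if scale != factor >= factor:
            continue
    xs = scale
    scale = scale + factor[32]
    scale = xs * 10
    return scale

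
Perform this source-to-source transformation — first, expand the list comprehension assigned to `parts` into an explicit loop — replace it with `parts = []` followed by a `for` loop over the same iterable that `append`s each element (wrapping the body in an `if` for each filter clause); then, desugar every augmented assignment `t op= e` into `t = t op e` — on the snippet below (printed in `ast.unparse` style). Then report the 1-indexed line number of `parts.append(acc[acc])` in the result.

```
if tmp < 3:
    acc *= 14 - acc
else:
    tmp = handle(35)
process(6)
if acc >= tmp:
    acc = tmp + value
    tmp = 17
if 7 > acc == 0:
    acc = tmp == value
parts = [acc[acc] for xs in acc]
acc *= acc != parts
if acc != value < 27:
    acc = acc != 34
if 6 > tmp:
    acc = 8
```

13

Transformed code:
if tmp < 3:
    acc = acc * (14 - acc)
else:
    tmp = handle(35)
process(6)
if acc >= tmp:
    acc = tmp + value
    tmp = 17
if 7 > acc == 0:
    acc = tmp == value
parts = []
for xs in acc:
    parts.append(acc[acc])
acc = acc * (acc != parts)
if acc != value < 27:
    acc = acc != 34
if 6 > tmp:
    acc = 8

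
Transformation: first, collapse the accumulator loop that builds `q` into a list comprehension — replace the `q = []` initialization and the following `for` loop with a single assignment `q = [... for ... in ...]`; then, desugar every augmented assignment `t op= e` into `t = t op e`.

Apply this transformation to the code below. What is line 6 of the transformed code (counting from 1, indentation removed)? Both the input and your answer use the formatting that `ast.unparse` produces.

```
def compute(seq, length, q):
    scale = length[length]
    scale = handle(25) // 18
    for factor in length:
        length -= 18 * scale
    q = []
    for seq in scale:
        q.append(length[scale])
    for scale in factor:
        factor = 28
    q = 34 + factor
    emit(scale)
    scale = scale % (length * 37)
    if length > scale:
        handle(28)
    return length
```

q = [length[scale] for seq in scale]

Transformed code:
def compute(seq, length, q):
    scale = length[length]
    scale = handle(25) // 18
    for factor in length:
        length = length - 18 * scale
    q = [length[scale] for seq in scale]
    for scale in factor:
        factor = 28
    q = 34 + factor
    emit(scale)
    scale = scale % (length * 37)
    if length > scale:
        handle(28)
    return length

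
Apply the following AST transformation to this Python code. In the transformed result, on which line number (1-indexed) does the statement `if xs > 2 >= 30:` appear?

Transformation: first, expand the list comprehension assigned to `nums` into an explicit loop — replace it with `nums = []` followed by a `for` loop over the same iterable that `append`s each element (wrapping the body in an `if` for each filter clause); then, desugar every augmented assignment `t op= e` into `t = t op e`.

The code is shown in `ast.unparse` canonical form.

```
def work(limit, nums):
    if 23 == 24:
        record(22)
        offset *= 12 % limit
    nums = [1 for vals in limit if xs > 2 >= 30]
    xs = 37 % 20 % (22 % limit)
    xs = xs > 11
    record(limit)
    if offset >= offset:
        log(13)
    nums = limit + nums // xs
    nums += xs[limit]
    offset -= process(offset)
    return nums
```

Transformed code:
def work(limit, nums):
    if 23 == 24:
        record(22)
        offset = offset * (12 % limit)
    nums = []
    for vals in limit:
        if xs > 2 >= 30:
            nums.append(1)
    xs = 37 % 20 % (22 % limit)
    xs = xs > 11
    record(limit)
    if offset >= offset:
        log(13)
    nums = limit + nums // xs
    nums = nums + xs[limit]
    offset = offset - process(offset)
    return nums

7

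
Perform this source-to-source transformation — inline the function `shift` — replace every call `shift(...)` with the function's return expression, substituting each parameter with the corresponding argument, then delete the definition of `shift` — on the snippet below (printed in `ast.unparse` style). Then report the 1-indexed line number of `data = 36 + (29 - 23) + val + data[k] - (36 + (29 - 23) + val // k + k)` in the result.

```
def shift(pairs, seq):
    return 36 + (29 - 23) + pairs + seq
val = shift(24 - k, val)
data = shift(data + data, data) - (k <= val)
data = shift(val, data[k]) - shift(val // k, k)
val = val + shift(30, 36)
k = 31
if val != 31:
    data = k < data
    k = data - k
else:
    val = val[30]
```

Transformed code:
val = 36 + (29 - 23) + (24 - k) + val
data = 36 + (29 - 23) + (data + data) + data - (k <= val)
data = 36 + (29 - 23) + val + data[k] - (36 + (29 - 23) + val // k + k)
val = val + (36 + (29 - 23) + 30 + 36)
k = 31
if val != 31:
    data = k < data
    k = data - k
else:
    val = val[30]

3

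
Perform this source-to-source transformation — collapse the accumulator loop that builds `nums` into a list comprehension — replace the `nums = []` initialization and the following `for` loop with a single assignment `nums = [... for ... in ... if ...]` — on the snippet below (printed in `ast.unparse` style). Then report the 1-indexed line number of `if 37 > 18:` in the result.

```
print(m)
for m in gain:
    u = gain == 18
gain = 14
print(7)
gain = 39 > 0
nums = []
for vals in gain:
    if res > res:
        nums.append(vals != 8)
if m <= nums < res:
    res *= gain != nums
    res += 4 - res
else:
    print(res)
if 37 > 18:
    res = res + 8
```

Transformed code:
print(m)
for m in gain:
    u = gain == 18
gain = 14
print(7)
gain = 39 > 0
nums = [vals != 8 for vals in gain if res > res]
if m <= nums < res:
    res *= gain != nums
    res += 4 - res
else:
    print(res)
if 37 > 18:
    res = res + 8

13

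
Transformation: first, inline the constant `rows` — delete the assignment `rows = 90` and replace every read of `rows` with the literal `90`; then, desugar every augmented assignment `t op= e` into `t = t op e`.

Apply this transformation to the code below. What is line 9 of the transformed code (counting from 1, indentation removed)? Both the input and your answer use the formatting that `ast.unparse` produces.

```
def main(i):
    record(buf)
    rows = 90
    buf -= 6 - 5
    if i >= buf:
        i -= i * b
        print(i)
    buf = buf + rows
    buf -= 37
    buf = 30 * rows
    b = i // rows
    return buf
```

Transformed code:
def main(i):
    record(buf)
    buf = buf - (6 - 5)
    if i >= buf:
        i = i - i * b
        print(i)
    buf = buf + 90
    buf = buf - 37
    buf = 30 * 90
    b = i // 90
    return buf

buf = 30 * 90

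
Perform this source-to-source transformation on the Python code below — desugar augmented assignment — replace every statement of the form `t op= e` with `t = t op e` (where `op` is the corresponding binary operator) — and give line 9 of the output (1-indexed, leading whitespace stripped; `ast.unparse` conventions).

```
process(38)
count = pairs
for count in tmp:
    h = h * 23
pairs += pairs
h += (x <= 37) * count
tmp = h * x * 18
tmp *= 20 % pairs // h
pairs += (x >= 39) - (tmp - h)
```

Transformed code:
process(38)
count = pairs
for count in tmp:
    h = h * 23
pairs = pairs + pairs
h = h + (x <= 37) * count
tmp = h * x * 18
tmp = tmp * (20 % pairs // h)
pairs = pairs + ((x >= 39) - (tmp - h))

pairs = pairs + ((x >= 39) - (tmp - h))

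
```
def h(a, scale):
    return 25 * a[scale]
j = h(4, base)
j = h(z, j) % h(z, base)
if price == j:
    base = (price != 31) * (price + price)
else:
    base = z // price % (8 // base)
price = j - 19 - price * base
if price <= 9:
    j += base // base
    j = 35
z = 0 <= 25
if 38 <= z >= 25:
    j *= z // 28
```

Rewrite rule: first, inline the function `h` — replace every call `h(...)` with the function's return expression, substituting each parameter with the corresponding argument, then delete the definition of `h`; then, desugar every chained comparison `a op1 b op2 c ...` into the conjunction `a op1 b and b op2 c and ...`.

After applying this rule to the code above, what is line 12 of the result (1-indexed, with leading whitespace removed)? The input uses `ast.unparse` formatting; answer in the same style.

Transformed code:
j = 25 * 4[base]
j = 25 * z[j] % (25 * z[base])
if price == j:
    base = (price != 31) * (price + price)
else:
    base = z // price % (8 // base)
price = j - 19 - price * base
if price <= 9:
    j += base // base
    j = 35
z = 0 <= 25
if 38 <= z and z >= 25:
    j *= z // 28

if 38 <= z and z >= 25:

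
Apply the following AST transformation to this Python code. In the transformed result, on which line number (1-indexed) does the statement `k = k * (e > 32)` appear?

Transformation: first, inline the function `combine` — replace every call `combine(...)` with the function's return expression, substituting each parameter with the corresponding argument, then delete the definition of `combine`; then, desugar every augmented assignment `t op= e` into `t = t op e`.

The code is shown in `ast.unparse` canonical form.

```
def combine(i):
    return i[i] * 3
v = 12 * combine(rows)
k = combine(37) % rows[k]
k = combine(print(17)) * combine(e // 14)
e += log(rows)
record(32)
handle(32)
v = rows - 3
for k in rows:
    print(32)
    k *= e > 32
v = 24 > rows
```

Transformed code:
v = 12 * (rows[rows] * 3)
k = 37[37] * 3 % rows[k]
k = print(17)[print(17)] * 3 * ((e // 14)[e // 14] * 3)
e = e + log(rows)
record(32)
handle(32)
v = rows - 3
for k in rows:
    print(32)
    k = k * (e > 32)
v = 24 > rows

10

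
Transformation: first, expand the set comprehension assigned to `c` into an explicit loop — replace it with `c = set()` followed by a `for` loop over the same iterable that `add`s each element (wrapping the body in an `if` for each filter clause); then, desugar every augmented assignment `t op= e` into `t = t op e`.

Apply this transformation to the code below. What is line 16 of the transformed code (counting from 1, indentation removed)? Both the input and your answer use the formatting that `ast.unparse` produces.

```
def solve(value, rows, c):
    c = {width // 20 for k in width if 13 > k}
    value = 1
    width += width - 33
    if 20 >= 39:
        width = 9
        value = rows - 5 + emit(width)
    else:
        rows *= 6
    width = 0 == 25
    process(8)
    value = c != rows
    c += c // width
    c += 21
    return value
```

Transformed code:
def solve(value, rows, c):
    c = set()
    for k in width:
        if 13 > k:
            c.add(width // 20)
    value = 1
    width = width + (width - 33)
    if 20 >= 39:
        width = 9
        value = rows - 5 + emit(width)
    else:
        rows = rows * 6
    width = 0 == 25
    process(8)
    value = c != rows
    c = c + c // width
    c = c + 21
    return value

c = c + c // width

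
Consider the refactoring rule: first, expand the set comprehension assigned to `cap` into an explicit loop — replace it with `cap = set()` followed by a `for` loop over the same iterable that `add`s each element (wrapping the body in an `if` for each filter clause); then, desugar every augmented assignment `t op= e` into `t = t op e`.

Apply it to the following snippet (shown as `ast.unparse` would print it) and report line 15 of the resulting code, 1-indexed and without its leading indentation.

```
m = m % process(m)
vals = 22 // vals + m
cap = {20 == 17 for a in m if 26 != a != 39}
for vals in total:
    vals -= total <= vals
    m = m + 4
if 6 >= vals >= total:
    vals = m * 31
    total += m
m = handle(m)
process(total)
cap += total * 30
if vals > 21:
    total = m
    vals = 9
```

cap = cap + total * 30

Transformed code:
m = m % process(m)
vals = 22 // vals + m
cap = set()
for a in m:
    if 26 != a != 39:
        cap.add(20 == 17)
for vals in total:
    vals = vals - (total <= vals)
    m = m + 4
if 6 >= vals >= total:
    vals = m * 31
    total = total + m
m = handle(m)
process(total)
cap = cap + total * 30
if vals > 21:
    total = m
    vals = 9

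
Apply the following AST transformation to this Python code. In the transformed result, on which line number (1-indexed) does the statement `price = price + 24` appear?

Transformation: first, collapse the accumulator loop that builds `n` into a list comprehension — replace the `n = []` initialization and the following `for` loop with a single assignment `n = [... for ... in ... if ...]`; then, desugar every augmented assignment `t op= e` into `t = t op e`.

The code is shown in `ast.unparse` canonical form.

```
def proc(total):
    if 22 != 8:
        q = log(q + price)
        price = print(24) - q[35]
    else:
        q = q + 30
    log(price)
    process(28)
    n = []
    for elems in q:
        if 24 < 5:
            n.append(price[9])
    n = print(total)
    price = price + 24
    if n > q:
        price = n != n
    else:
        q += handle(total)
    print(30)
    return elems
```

11

Transformed code:
def proc(total):
    if 22 != 8:
        q = log(q + price)
        price = print(24) - q[35]
    else:
        q = q + 30
    log(price)
    process(28)
    n = [price[9] for elems in q if 24 < 5]
    n = print(total)
    price = price + 24
    if n > q:
        price = n != n
    else:
        q = q + handle(total)
    print(30)
    return elems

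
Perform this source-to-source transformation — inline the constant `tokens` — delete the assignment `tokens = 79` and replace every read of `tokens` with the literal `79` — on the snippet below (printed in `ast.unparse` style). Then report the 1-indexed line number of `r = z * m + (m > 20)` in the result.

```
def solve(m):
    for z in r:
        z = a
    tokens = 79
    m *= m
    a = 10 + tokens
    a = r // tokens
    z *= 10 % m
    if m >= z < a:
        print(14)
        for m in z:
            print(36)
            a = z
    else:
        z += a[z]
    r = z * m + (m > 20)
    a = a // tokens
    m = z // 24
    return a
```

15

Transformed code:
def solve(m):
    for z in r:
        z = a
    m *= m
    a = 10 + 79
    a = r // 79
    z *= 10 % m
    if m >= z < a:
        print(14)
        for m in z:
            print(36)
            a = z
    else:
        z += a[z]
    r = z * m + (m > 20)
    a = a // 79
    m = z // 24
    return a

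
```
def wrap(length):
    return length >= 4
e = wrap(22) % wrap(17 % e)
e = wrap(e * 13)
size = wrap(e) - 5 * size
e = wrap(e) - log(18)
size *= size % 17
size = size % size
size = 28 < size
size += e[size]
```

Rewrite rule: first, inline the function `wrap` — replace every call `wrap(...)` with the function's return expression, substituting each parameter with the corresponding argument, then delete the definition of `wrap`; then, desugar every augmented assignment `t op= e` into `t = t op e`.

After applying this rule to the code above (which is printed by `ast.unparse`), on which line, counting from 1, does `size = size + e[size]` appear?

Transformed code:
e = (22 >= 4) % (17 % e >= 4)
e = e * 13 >= 4
size = (e >= 4) - 5 * size
e = (e >= 4) - log(18)
size = size * (size % 17)
size = size % size
size = 28 < size
size = size + e[size]

8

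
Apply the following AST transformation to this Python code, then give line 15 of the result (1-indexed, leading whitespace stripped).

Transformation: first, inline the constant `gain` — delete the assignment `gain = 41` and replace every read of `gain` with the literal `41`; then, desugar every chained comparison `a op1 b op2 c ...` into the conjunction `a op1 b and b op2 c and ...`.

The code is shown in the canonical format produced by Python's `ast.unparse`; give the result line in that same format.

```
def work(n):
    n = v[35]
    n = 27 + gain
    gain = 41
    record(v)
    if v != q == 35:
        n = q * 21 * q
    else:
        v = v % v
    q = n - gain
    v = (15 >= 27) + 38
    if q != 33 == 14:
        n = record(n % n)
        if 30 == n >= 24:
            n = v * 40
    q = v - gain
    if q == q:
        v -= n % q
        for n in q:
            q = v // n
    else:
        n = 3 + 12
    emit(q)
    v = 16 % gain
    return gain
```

q = v - 41

Transformed code:
def work(n):
    n = v[35]
    n = 27 + 41
    record(v)
    if v != q and q == 35:
        n = q * 21 * q
    else:
        v = v % v
    q = n - 41
    v = (15 >= 27) + 38
    if q != 33 and 33 == 14:
        n = record(n % n)
        if 30 == n and n >= 24:
            n = v * 40
    q = v - 41
    if q == q:
        v -= n % q
        for n in q:
            q = v // n
    else:
        n = 3 + 12
    emit(q)
    v = 16 % 41
    return 41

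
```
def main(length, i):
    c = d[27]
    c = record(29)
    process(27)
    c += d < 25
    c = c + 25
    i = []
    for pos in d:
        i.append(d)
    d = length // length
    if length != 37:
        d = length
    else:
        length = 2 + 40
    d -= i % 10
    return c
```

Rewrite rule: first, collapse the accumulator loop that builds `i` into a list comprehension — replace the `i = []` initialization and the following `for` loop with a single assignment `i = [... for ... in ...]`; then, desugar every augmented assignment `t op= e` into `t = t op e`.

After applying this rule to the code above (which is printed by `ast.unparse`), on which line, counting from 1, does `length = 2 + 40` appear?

12

Transformed code:
def main(length, i):
    c = d[27]
    c = record(29)
    process(27)
    c = c + (d < 25)
    c = c + 25
    i = [d for pos in d]
    d = length // length
    if length != 37:
        d = length
    else:
        length = 2 + 40
    d = d - i % 10
    return c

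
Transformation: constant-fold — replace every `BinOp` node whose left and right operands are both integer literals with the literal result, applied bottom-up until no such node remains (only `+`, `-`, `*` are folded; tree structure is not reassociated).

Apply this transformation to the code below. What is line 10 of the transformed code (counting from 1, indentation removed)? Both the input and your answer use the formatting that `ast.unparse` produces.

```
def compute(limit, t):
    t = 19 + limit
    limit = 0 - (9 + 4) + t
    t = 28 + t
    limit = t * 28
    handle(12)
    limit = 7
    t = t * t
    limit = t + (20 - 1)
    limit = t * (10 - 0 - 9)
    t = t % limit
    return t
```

Transformed code:
def compute(limit, t):
    t = 19 + limit
    limit = -13 + t
    t = 28 + t
    limit = t * 28
    handle(12)
    limit = 7
    t = t * t
    limit = t + 19
    limit = t * 1
    t = t % limit
    return t

limit = t * 1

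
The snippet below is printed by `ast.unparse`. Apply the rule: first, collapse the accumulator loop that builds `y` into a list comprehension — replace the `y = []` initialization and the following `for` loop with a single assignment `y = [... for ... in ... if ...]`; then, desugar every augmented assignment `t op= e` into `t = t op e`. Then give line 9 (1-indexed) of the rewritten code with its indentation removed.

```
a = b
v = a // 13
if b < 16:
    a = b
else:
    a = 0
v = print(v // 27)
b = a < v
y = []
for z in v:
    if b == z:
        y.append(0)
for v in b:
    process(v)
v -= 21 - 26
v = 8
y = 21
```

y = [0 for z in v if b == z]

Transformed code:
a = b
v = a // 13
if b < 16:
    a = b
else:
    a = 0
v = print(v // 27)
b = a < v
y = [0 for z in v if b == z]
for v in b:
    process(v)
v = v - (21 - 26)
v = 8
y = 21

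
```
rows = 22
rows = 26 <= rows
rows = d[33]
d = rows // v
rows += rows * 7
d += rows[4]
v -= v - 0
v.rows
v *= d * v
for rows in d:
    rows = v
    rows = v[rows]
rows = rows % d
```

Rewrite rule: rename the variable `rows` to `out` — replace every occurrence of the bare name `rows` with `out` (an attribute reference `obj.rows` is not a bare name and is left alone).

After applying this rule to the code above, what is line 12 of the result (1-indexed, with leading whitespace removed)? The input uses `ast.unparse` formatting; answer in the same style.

out = v[out]

Transformed code:
out = 22
out = 26 <= out
out = d[33]
d = out // v
out += out * 7
d += out[4]
v -= v - 0
v.rows
v *= d * v
for out in d:
    out = v
    out = v[out]
out = out % d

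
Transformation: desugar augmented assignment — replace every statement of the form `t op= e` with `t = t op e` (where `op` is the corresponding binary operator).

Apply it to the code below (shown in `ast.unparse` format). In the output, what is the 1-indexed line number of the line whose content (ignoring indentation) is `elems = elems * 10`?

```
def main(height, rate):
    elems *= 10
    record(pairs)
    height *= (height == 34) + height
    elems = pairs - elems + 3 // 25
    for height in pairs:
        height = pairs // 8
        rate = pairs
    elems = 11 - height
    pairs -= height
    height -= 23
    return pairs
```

2

Transformed code:
def main(height, rate):
    elems = elems * 10
    record(pairs)
    height = height * ((height == 34) + height)
    elems = pairs - elems + 3 // 25
    for height in pairs:
        height = pairs // 8
        rate = pairs
    elems = 11 - height
    pairs = pairs - height
    height = height - 23
    return pairs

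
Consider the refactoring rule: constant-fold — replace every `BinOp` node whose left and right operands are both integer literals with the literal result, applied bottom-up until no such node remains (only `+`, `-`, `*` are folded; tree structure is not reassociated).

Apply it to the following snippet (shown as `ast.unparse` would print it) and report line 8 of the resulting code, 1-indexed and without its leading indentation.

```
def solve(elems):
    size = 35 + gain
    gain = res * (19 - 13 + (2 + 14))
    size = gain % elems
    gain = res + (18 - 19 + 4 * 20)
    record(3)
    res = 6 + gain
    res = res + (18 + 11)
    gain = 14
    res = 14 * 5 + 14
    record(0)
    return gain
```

Transformed code:
def solve(elems):
    size = 35 + gain
    gain = res * 22
    size = gain % elems
    gain = res + 79
    record(3)
    res = 6 + gain
    res = res + 29
    gain = 14
    res = 84
    record(0)
    return gain

res = res + 29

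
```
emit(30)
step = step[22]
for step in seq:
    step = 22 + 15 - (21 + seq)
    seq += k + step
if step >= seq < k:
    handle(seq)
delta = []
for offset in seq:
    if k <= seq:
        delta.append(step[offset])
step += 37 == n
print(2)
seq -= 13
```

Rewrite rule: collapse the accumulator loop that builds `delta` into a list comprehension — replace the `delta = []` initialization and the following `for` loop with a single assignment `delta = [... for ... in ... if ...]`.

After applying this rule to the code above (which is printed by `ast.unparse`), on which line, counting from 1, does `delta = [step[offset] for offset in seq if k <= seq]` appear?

8

Transformed code:
emit(30)
step = step[22]
for step in seq:
    step = 22 + 15 - (21 + seq)
    seq += k + step
if step >= seq < k:
    handle(seq)
delta = [step[offset] for offset in seq if k <= seq]
step += 37 == n
print(2)
seq -= 13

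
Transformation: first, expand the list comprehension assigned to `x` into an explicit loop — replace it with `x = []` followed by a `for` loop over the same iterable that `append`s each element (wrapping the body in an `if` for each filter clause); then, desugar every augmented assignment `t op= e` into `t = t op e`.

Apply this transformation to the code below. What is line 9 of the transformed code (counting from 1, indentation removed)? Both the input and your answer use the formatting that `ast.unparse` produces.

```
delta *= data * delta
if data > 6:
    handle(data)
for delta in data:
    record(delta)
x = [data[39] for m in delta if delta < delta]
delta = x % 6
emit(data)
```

x.append(data[39])

Transformed code:
delta = delta * (data * delta)
if data > 6:
    handle(data)
for delta in data:
    record(delta)
x = []
for m in delta:
    if delta < delta:
        x.append(data[39])
delta = x % 6
emit(data)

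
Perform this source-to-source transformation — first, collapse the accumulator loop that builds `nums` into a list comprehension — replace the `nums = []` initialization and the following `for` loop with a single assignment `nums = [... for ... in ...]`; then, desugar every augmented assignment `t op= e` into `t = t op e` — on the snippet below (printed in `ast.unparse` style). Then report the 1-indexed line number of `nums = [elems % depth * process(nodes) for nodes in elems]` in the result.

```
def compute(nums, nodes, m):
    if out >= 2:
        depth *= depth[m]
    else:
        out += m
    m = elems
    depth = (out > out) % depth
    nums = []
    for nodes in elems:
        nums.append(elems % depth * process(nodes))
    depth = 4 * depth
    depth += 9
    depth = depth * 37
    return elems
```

Transformed code:
def compute(nums, nodes, m):
    if out >= 2:
        depth = depth * depth[m]
    else:
        out = out + m
    m = elems
    depth = (out > out) % depth
    nums = [elems % depth * process(nodes) for nodes in elems]
    depth = 4 * depth
    depth = depth + 9
    depth = depth * 37
    return elems

8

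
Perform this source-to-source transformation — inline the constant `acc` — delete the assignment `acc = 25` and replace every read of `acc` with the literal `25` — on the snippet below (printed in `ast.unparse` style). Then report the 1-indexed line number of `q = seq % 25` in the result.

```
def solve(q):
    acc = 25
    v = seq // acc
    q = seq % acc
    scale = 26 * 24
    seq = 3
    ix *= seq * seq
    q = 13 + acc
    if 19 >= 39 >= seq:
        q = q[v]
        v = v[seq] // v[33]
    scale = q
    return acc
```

Transformed code:
def solve(q):
    v = seq // 25
    q = seq % 25
    scale = 26 * 24
    seq = 3
    ix *= seq * seq
    q = 13 + 25
    if 19 >= 39 >= seq:
        q = q[v]
        v = v[seq] // v[33]
    scale = q
    return 25

3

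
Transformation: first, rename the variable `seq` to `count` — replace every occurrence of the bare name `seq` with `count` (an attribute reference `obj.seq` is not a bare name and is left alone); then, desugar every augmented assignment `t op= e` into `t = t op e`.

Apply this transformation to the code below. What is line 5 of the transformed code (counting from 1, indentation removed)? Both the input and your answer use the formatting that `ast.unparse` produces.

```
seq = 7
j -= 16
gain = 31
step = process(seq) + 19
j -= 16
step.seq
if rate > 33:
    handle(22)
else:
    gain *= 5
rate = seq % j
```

Transformed code:
count = 7
j = j - 16
gain = 31
step = process(count) + 19
j = j - 16
step.seq
if rate > 33:
    handle(22)
else:
    gain = gain * 5
rate = count % j

j = j - 16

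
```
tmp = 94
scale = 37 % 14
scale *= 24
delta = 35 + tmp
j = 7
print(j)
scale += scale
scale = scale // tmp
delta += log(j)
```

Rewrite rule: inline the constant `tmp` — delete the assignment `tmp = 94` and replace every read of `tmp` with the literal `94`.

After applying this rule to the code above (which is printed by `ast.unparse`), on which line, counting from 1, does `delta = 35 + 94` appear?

3

Transformed code:
scale = 37 % 14
scale *= 24
delta = 35 + 94
j = 7
print(j)
scale += scale
scale = scale // 94
delta += log(j)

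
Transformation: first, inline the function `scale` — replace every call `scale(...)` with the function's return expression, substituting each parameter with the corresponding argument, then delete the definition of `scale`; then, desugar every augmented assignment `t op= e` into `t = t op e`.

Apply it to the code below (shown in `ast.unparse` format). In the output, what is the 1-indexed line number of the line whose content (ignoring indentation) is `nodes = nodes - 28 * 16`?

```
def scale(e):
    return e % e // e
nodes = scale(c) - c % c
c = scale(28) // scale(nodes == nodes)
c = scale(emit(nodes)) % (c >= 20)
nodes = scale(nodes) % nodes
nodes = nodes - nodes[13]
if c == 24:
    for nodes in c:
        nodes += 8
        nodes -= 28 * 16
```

9

Transformed code:
nodes = c % c // c - c % c
c = 28 % 28 // 28 // ((nodes == nodes) % (nodes == nodes) // (nodes == nodes))
c = emit(nodes) % emit(nodes) // emit(nodes) % (c >= 20)
nodes = nodes % nodes // nodes % nodes
nodes = nodes - nodes[13]
if c == 24:
    for nodes in c:
        nodes = nodes + 8
        nodes = nodes - 28 * 16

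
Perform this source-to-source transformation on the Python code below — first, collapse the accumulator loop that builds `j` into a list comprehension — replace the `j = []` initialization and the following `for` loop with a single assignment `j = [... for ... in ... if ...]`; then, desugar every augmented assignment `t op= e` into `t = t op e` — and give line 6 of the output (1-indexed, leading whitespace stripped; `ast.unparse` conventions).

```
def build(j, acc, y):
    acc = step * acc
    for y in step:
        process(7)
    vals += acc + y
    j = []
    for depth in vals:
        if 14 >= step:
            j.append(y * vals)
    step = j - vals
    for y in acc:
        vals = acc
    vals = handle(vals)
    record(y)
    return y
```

Transformed code:
def build(j, acc, y):
    acc = step * acc
    for y in step:
        process(7)
    vals = vals + (acc + y)
    j = [y * vals for depth in vals if 14 >= step]
    step = j - vals
    for y in acc:
        vals = acc
    vals = handle(vals)
    record(y)
    return y

j = [y * vals for depth in vals if 14 >= step]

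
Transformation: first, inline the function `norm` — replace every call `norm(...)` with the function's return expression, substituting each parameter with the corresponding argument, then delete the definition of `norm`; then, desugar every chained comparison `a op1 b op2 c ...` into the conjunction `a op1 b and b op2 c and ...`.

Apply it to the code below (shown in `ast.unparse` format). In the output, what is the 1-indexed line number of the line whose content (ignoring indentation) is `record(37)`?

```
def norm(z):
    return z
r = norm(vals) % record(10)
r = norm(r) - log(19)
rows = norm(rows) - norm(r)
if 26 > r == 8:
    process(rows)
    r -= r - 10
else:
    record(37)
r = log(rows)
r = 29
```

8

Transformed code:
r = vals % record(10)
r = r - log(19)
rows = rows - r
if 26 > r and r == 8:
    process(rows)
    r -= r - 10
else:
    record(37)
r = log(rows)
r = 29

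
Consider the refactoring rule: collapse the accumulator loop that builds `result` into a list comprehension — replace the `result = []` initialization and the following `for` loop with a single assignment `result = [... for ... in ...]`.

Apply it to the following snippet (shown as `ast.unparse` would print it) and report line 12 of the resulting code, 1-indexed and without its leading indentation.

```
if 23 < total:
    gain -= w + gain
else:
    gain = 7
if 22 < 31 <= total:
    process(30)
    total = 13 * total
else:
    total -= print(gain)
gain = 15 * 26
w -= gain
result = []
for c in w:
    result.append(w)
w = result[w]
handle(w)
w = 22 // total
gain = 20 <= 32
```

result = [w for c in w]

Transformed code:
if 23 < total:
    gain -= w + gain
else:
    gain = 7
if 22 < 31 <= total:
    process(30)
    total = 13 * total
else:
    total -= print(gain)
gain = 15 * 26
w -= gain
result = [w for c in w]
w = result[w]
handle(w)
w = 22 // total
gain = 20 <= 32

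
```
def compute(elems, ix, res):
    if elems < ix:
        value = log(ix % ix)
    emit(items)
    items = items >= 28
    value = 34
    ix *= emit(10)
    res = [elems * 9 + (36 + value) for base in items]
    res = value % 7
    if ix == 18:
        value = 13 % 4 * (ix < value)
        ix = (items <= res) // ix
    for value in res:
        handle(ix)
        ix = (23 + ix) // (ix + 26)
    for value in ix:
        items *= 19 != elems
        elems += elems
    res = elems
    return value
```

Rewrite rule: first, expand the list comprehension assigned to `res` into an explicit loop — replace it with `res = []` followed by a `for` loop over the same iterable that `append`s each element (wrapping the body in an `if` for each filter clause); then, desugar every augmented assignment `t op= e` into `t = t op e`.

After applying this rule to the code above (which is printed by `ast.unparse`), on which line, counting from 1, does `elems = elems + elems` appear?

20

Transformed code:
def compute(elems, ix, res):
    if elems < ix:
        value = log(ix % ix)
    emit(items)
    items = items >= 28
    value = 34
    ix = ix * emit(10)
    res = []
    for base in items:
        res.append(elems * 9 + (36 + value))
    res = value % 7
    if ix == 18:
        value = 13 % 4 * (ix < value)
        ix = (items <= res) // ix
    for value in res:
        handle(ix)
        ix = (23 + ix) // (ix + 26)
    for value in ix:
        items = items * (19 != elems)
        elems = elems + elems
    res = elems
    return value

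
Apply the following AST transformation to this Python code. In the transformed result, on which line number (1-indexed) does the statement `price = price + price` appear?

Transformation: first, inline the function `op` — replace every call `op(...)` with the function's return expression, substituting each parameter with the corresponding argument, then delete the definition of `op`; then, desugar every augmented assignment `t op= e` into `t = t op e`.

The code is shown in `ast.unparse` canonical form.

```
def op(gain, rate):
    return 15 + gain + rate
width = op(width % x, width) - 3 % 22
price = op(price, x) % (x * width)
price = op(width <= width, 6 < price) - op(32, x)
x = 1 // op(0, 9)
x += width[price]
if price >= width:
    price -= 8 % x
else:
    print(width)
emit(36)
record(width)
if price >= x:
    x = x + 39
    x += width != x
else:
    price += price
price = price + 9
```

16

Transformed code:
width = 15 + width % x + width - 3 % 22
price = (15 + price + x) % (x * width)
price = 15 + (width <= width) + (6 < price) - (15 + 32 + x)
x = 1 // (15 + 0 + 9)
x = x + width[price]
if price >= width:
    price = price - 8 % x
else:
    print(width)
emit(36)
record(width)
if price >= x:
    x = x + 39
    x = x + (width != x)
else:
    price = price + price
price = price + 9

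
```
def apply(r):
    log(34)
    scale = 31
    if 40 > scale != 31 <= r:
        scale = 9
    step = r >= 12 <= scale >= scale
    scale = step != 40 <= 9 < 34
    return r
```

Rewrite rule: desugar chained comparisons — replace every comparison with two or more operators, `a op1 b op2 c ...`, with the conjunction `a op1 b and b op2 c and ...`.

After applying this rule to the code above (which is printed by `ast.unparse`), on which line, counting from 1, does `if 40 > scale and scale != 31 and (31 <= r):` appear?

Transformed code:
def apply(r):
    log(34)
    scale = 31
    if 40 > scale and scale != 31 and (31 <= r):
        scale = 9
    step = r >= 12 and 12 <= scale and (scale >= scale)
    scale = step != 40 and 40 <= 9 and (9 < 34)
    return r

4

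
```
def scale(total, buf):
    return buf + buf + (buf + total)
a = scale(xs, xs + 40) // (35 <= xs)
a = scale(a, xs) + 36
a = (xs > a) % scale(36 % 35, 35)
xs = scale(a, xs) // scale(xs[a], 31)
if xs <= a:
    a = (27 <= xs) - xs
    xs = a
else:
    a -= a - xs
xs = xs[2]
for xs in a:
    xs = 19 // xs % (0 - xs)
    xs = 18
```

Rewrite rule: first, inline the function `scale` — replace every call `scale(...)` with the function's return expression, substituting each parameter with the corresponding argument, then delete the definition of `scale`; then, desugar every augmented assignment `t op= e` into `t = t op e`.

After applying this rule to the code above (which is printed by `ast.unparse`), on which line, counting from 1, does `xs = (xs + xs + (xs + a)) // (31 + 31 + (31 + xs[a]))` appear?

Transformed code:
a = (xs + 40 + (xs + 40) + (xs + 40 + xs)) // (35 <= xs)
a = xs + xs + (xs + a) + 36
a = (xs > a) % (35 + 35 + (35 + 36 % 35))
xs = (xs + xs + (xs + a)) // (31 + 31 + (31 + xs[a]))
if xs <= a:
    a = (27 <= xs) - xs
    xs = a
else:
    a = a - (a - xs)
xs = xs[2]
for xs in a:
    xs = 19 // xs % (0 - xs)
    xs = 18

4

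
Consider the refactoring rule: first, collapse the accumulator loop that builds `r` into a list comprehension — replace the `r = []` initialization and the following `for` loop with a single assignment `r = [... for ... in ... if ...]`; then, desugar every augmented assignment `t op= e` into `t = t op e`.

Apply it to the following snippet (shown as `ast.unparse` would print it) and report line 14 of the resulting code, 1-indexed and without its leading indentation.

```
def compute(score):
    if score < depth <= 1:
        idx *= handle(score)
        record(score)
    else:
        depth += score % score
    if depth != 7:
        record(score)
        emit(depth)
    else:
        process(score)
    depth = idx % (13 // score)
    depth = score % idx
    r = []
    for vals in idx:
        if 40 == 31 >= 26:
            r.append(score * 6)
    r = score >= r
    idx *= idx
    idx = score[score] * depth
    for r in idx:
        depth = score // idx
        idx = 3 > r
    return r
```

Transformed code:
def compute(score):
    if score < depth <= 1:
        idx = idx * handle(score)
        record(score)
    else:
        depth = depth + score % score
    if depth != 7:
        record(score)
        emit(depth)
    else:
        process(score)
    depth = idx % (13 // score)
    depth = score % idx
    r = [score * 6 for vals in idx if 40 == 31 >= 26]
    r = score >= r
    idx = idx * idx
    idx = score[score] * depth
    for r in idx:
        depth = score // idx
        idx = 3 > r
    return r

r = [score * 6 for vals in idx if 40 == 31 >= 26]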